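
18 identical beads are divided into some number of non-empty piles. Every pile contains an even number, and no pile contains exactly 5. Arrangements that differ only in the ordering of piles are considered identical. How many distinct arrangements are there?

30

There are too many to list fully; the first 12 (by largest part) are:
18
16 + 2
14 + 4
14 + 2 + 2
12 + 6
12 + 4 + 2
12 + 2 + 2 + 2
10 + 8
10 + 6 + 2
10 + 4 + 4
10 + 4 + 2 + 2
10 + 2 + 2 + 2 + 2
…and 18 more, for 30 total.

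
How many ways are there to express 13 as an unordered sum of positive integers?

Direct enumeration gives 101 partitions.

101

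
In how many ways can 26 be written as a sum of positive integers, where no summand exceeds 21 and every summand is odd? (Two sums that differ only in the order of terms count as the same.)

162

A full systematic count gives 162.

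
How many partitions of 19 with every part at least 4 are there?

Enumerating:
19
4, 15
5, 14
6, 13
7, 12
8, 11
4, 4, 11
9, 10
4, 5, 10
4, 6, 9
5, 5, 9
4, 7, 8
5, 6, 8
5, 7, 7
6, 6, 7
4, 4, 4, 7
4, 4, 5, 6
4, 5, 5, 5

18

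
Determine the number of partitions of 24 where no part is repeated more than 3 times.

722

Counting exhaustively, 722 partitions satisfy the conditions.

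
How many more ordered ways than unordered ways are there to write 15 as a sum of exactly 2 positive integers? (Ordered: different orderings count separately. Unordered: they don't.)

7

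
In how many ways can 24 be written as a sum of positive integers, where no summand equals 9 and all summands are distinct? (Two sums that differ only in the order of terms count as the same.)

99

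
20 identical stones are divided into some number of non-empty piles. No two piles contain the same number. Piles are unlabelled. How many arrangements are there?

A partial list (first 12 by largest part):
20
1 + 19
2 + 18
3 + 17
1 + 2 + 17
4 + 16
1 + 3 + 16
5 + 15
1 + 4 + 15
2 + 3 + 15
6 + 14
1 + 5 + 14
…and 52 more, for 64 total.

64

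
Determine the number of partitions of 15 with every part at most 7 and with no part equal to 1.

A partial list (first 12 by largest part):
7,6,2
7,5,3
7,4,4
7,4,2,2
7,3,3,2
7,2,2,2,2
6,6,3
6,5,4
6,5,2,2
6,4,3,2
6,3,3,3
6,3,2,2,2
…and 14 more, for 26 total.

26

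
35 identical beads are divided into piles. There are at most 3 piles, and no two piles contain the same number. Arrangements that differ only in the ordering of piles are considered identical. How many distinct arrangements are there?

103

Systematic enumeration (by largest part, then next-largest, …) yields 103.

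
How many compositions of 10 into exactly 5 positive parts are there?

126

Equivalently, choose which 4 of the 9 gaps become plus signs: C(9,4) = 126.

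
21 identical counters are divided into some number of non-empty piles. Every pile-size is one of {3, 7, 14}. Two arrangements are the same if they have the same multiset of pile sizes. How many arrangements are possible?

Enumerating:
14, 7
7, 7, 7
3, 3, 3, 3, 3, 3, 3

3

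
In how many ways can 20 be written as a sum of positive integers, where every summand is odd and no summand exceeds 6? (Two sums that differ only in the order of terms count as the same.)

20

Listing the qualifying partitions of 20:
5,5,5,5
5,5,5,3,1,1
5,5,5,1,1,1,1,1
5,5,3,3,3,1
5,5,3,3,1,1,1,1
5,5,3,1,1,1,1,1,1,1
5,5,1,1,1,1,1,1,1,1,1,1
5,3,3,3,3,3
5,3,3,3,3,1,1,1
5,3,3,3,1,1,1,1,1,1
5,3,3,1,1,1,1,1,1,1,1,1
5,3,1,1,1,1,1,1,1,1,1,1,1,1
5,1,1,1,1,1,1,1,1,1,1,1,1,1,1,1
3,3,3,3,3,3,1,1
3,3,3,3,3,1,1,1,1,1
3,3,3,3,1,1,1,1,1,1,1,1
3,3,3,1,1,1,1,1,1,1,1,1,1,1
3,3,1,1,1,1,1,1,1,1,1,1,1,1,1,1
3,1,1,1,1,1,1,1,1,1,1,1,1,1,1,1,1,1
1,1,1,1,1,1,1,1,1,1,1,1,1,1,1,1,1,1,1,1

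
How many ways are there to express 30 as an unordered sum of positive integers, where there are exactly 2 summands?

15

Enumerating:
29+1
28+2
27+3
26+4
25+5
24+6
23+7
22+8
21+9
20+10
19+11
18+12
17+13
16+14
15+15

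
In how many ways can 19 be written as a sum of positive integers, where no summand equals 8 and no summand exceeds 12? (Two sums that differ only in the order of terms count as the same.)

404

Enumerating by decreasing first part gives 404 partitions in all.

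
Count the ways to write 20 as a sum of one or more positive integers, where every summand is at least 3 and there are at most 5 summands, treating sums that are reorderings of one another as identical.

47

A partial list (first 12 by largest part):
20
3+17
4+16
5+15
6+14
3+3+14
7+13
3+4+13
8+12
3+5+12
4+4+12
9+11
…and 35 more, for 47 total.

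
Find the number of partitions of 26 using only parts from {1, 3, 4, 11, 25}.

56

There are too many to list fully; the first 12 (by largest part) are:
25 + 1
11 + 11 + 4
11 + 11 + 3 + 1
11 + 11 + 1 + 1 + 1 + 1
11 + 4 + 4 + 4 + 3
11 + 4 + 4 + 4 + 1 + 1 + 1
11 + 4 + 4 + 3 + 3 + 1
11 + 4 + 4 + 3 + 1 + 1 + 1 + 1
11 + 4 + 4 + 1 + 1 + 1 + 1 + 1 + 1 + 1
11 + 4 + 3 + 3 + 3 + 1 + 1
11 + 4 + 3 + 3 + 1 + 1 + 1 + 1 + 1
11 + 4 + 3 + 1 + 1 + 1 + 1 + 1 + 1 + 1 + 1
…and 44 more, for 56 total.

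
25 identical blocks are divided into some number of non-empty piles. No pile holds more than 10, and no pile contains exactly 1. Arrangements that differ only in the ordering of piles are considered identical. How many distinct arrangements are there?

251

There are 251 such partitions.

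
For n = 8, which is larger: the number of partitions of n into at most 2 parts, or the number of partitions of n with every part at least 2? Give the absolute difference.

Partitions of 8 into at most 2 parts: 5.
Partitions of 8 with every part at least 2: 7.
|5 − 7| = 2.

2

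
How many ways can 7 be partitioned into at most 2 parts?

Listing the qualifying partitions of 7:
7
6 + 1
5 + 2
4 + 3

4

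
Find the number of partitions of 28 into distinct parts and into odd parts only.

16

The partitions of 28 that satisfy the conditions:
27, 1
25, 3
23, 5
21, 7
19, 9
19, 5, 3, 1
17, 11
17, 7, 3, 1
15, 13
15, 9, 3, 1
15, 7, 5, 1
13, 11, 3, 1
13, 9, 5, 1
13, 7, 5, 3
11, 9, 7, 1
11, 9, 5, 3
Counting gives 16.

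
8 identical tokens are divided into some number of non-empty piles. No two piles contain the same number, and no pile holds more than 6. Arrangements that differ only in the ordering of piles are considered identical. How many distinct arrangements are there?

Enumerating:
2 + 6
3 + 5
1 + 2 + 5
1 + 3 + 4

4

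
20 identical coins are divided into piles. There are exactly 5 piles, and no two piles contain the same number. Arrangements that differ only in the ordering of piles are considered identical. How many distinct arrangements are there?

7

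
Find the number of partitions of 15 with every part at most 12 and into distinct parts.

24

The partitions of 15 that satisfy the conditions:
12 + 3
12 + 2 + 1
11 + 4
11 + 3 + 1
10 + 5
10 + 4 + 1
10 + 3 + 2
9 + 6
9 + 5 + 1
9 + 4 + 2
9 + 3 + 2 + 1
8 + 7
8 + 6 + 1
8 + 5 + 2
8 + 4 + 3
8 + 4 + 2 + 1
7 + 6 + 2
7 + 5 + 3
7 + 5 + 2 + 1
7 + 4 + 3 + 1
6 + 5 + 4
6 + 5 + 3 + 1
6 + 4 + 3 + 2
5 + 4 + 3 + 2 + 1
That's 24 in total.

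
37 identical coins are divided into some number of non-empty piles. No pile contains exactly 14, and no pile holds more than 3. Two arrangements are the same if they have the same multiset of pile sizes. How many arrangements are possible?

133

Direct enumeration gives 133 partitions.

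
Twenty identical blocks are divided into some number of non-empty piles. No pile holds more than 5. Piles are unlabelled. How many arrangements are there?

192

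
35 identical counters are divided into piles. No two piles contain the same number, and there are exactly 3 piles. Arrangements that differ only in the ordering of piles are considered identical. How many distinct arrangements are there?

There are 85 such partitions.

85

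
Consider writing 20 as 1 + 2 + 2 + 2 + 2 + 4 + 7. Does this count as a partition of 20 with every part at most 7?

Yes

The parts sum to 20, and the condition 'no summand exceeds 7' holds.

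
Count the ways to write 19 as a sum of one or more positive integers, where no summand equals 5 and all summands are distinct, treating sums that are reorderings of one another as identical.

38

There are too many to list fully; the first 12 (by largest part) are:
19
18+1
17+2
16+3
16+2+1
15+4
15+3+1
14+4+1
14+3+2
13+6
13+4+2
13+3+2+1
…and 26 more, for 38 total.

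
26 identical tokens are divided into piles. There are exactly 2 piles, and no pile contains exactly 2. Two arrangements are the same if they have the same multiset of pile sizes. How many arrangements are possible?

Listing the qualifying partitions of 26:
25 + 1
23 + 3
22 + 4
21 + 5
20 + 6
19 + 7
18 + 8
17 + 9
16 + 10
15 + 11
14 + 12
13 + 13

12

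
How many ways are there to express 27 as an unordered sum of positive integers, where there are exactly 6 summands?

331

There are 331 such partitions.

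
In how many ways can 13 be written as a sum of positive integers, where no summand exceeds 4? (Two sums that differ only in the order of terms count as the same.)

A partial list (first 12 by largest part):
4 + 4 + 4 + 1
4 + 4 + 3 + 2
4 + 4 + 3 + 1 + 1
4 + 4 + 2 + 2 + 1
4 + 4 + 2 + 1 + 1 + 1
4 + 4 + 1 + 1 + 1 + 1 + 1
4 + 3 + 3 + 3
4 + 3 + 3 + 2 + 1
4 + 3 + 3 + 1 + 1 + 1
4 + 3 + 2 + 2 + 2
4 + 3 + 2 + 2 + 1 + 1
4 + 3 + 2 + 1 + 1 + 1 + 1
…and 27 more, for 39 total.

39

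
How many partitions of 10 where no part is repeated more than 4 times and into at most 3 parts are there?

Enumerating:
10
9, 1
8, 2
8, 1, 1
7, 3
7, 2, 1
6, 4
6, 3, 1
6, 2, 2
5, 5
5, 4, 1
5, 3, 2
4, 4, 2
4, 3, 3
Counting gives 14.

14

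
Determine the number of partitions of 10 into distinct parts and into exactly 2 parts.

4

Enumerating:
9, 1
8, 2
7, 3
6, 4
That's 4 in total.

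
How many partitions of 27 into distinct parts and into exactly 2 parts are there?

13

The partitions of 27 that satisfy the conditions:
26+1
25+2
24+3
23+4
22+5
21+6
20+7
19+8
18+9
17+10
16+11
15+12
14+13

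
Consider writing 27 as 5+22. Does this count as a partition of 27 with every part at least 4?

Yes

The parts sum to 27, and the condition 'every summand is at least 4' holds.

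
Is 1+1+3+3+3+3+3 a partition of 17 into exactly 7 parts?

Yes

The parts sum to 17, and the condition 'there are exactly 7 summands' holds.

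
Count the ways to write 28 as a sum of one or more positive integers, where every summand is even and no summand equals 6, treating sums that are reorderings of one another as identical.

There are 79 such partitions.

79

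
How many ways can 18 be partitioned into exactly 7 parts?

There are too many to list fully; the first 12 (by largest part) are:
12, 1, 1, 1, 1, 1, 1
11, 2, 1, 1, 1, 1, 1
10, 3, 1, 1, 1, 1, 1
10, 2, 2, 1, 1, 1, 1
9, 4, 1, 1, 1, 1, 1
9, 3, 2, 1, 1, 1, 1
9, 2, 2, 2, 1, 1, 1
8, 5, 1, 1, 1, 1, 1
8, 4, 2, 1, 1, 1, 1
8, 3, 3, 1, 1, 1, 1
8, 3, 2, 2, 1, 1, 1
8, 2, 2, 2, 2, 1, 1
…and 37 more, for 49 total.

49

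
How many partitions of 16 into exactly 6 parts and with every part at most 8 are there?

A partial list (first 12 by largest part):
8 + 4 + 1 + 1 + 1 + 1
8 + 3 + 2 + 1 + 1 + 1
8 + 2 + 2 + 2 + 1 + 1
7 + 5 + 1 + 1 + 1 + 1
7 + 4 + 2 + 1 + 1 + 1
7 + 3 + 3 + 1 + 1 + 1
7 + 3 + 2 + 2 + 1 + 1
7 + 2 + 2 + 2 + 2 + 1
6 + 6 + 1 + 1 + 1 + 1
6 + 5 + 2 + 1 + 1 + 1
6 + 4 + 3 + 1 + 1 + 1
6 + 4 + 2 + 2 + 1 + 1
…and 19 more, for 31 total.

31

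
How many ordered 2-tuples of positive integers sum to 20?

19

A composition of 20 into 2 positive parts is chosen by placing 1 dividers among the 19 gaps between 20 units: C(19,1) = 19.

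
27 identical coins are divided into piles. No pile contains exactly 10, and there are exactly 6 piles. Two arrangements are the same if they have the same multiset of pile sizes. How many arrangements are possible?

Systematic enumeration (by largest part, then next-largest, …) yields 284.

284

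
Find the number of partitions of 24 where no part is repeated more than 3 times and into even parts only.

50

A partial list (first 12 by largest part):
24
22+2
20+4
20+2+2
18+6
18+4+2
18+2+2+2
16+8
16+6+2
16+4+4
16+4+2+2
14+10
…and 38 more, for 50 total.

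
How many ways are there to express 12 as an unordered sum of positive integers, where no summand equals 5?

A partial list (first 12 by largest part):
12
11, 1
10, 2
10, 1, 1
9, 3
9, 2, 1
9, 1, 1, 1
8, 4
8, 3, 1
8, 2, 2
8, 2, 1, 1
8, 1, 1, 1, 1
…and 50 more, for 62 total.

62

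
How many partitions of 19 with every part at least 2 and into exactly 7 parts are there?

7

They are:
7, 2, 2, 2, 2, 2, 2
6, 3, 2, 2, 2, 2, 2
5, 4, 2, 2, 2, 2, 2
5, 3, 3, 2, 2, 2, 2
4, 4, 3, 2, 2, 2, 2
4, 3, 3, 3, 2, 2, 2
3, 3, 3, 3, 3, 2, 2
That's 7 in total.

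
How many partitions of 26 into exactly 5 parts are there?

Systematic enumeration (by largest part, then next-largest, …) yields 221.

221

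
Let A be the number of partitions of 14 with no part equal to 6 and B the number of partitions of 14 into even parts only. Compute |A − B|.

98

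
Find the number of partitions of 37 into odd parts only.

760

A full systematic count gives 760.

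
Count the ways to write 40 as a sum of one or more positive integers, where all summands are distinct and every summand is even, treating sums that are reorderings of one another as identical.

64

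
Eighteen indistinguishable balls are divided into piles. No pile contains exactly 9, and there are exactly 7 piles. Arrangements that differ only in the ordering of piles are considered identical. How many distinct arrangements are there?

46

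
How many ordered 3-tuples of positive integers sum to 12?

Equivalently, choose which 2 of the 11 gaps become plus signs: C(11,2) = 55.

55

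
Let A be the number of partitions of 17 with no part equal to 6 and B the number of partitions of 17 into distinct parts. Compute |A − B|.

203

Partitions of 17 with no part equal to 6: 241.
Partitions of 17 into distinct parts: 38.
|241 − 38| = 203.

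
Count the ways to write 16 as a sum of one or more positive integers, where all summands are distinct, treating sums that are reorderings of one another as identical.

32

A partial list (first 12 by largest part):
16
15,1
14,2
13,3
13,2,1
12,4
12,3,1
11,5
11,4,1
11,3,2
10,6
10,5,1
…and 20 more, for 32 total.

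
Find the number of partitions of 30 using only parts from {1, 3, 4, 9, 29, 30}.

89

A full systematic count gives 89.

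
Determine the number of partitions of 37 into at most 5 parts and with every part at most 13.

There are 299 such partitions.

299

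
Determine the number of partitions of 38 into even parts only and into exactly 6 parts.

71

Direct enumeration gives 71 partitions.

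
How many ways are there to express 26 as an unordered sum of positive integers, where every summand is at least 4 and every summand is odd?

Enumerating:
21, 5
19, 7
17, 9
15, 11
13, 13
11, 5, 5, 5
9, 7, 5, 5
7, 7, 7, 5

8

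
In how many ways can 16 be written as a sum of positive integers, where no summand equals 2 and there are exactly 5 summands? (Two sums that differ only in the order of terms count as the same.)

Listing the qualifying partitions of 16:
12 + 1 + 1 + 1 + 1
10 + 3 + 1 + 1 + 1
9 + 4 + 1 + 1 + 1
8 + 5 + 1 + 1 + 1
8 + 3 + 3 + 1 + 1
7 + 6 + 1 + 1 + 1
7 + 4 + 3 + 1 + 1
6 + 5 + 3 + 1 + 1
6 + 4 + 4 + 1 + 1
6 + 3 + 3 + 3 + 1
5 + 5 + 4 + 1 + 1
5 + 4 + 3 + 3 + 1
4 + 4 + 4 + 3 + 1
4 + 3 + 3 + 3 + 3
That's 14 in total.

14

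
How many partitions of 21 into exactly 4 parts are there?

There are 72 such partitions.

72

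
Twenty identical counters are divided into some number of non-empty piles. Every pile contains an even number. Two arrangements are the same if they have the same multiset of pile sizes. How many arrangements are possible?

A partial list (first 12 by largest part):
20
2 + 18
4 + 16
2 + 2 + 16
6 + 14
2 + 4 + 14
2 + 2 + 2 + 14
8 + 12
2 + 6 + 12
4 + 4 + 12
2 + 2 + 4 + 12
2 + 2 + 2 + 2 + 12
…and 30 more, for 42 total.

42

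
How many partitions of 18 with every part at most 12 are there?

366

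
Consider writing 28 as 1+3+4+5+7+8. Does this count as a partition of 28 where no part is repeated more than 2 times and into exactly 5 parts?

No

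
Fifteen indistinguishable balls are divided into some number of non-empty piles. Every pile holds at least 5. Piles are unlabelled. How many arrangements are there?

They are:
15
10 + 5
9 + 6
8 + 7
5 + 5 + 5

5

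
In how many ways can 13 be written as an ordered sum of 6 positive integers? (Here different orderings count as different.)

Equivalently, choose which 5 of the 12 gaps become plus signs: C(12,5) = 792.

792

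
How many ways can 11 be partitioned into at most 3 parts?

Enumerating:
11
10+1
9+2
9+1+1
8+3
8+2+1
7+4
7+3+1
7+2+2
6+5
6+4+1
6+3+2
5+5+1
5+4+2
5+3+3
4+4+3
Counting gives 16.

16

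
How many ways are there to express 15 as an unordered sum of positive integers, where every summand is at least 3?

17

Listing the qualifying partitions of 15:
15
12+3
11+4
10+5
9+6
9+3+3
8+7
8+4+3
7+5+3
7+4+4
6+6+3
6+5+4
6+3+3+3
5+5+5
5+4+3+3
4+4+4+3
3+3+3+3+3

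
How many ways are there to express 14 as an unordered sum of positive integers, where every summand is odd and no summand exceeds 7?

16

Listing the qualifying partitions of 14:
7+7
7+5+1+1
7+3+3+1
7+3+1+1+1+1
7+1+1+1+1+1+1+1
5+5+3+1
5+5+1+1+1+1
5+3+3+3
5+3+3+1+1+1
5+3+1+1+1+1+1+1
5+1+1+1+1+1+1+1+1+1
3+3+3+3+1+1
3+3+3+1+1+1+1+1
3+3+1+1+1+1+1+1+1+1
3+1+1+1+1+1+1+1+1+1+1+1
1+1+1+1+1+1+1+1+1+1+1+1+1+1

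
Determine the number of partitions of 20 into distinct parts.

There are too many to list fully; the first 12 (by largest part) are:
20
1, 19
2, 18
3, 17
1, 2, 17
4, 16
1, 3, 16
5, 15
1, 4, 15
2, 3, 15
6, 14
1, 5, 14
…and 52 more, for 64 total.

64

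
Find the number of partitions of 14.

135

Enumerating by decreasing first part gives 135 partitions in all.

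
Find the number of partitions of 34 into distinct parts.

512

Counting exhaustively, 512 partitions satisfy the conditions.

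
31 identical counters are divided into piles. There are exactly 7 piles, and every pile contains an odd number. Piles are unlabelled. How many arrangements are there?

65

There are too many to list fully; the first 12 (by largest part) are:
25+1+1+1+1+1+1
23+3+1+1+1+1+1
21+5+1+1+1+1+1
21+3+3+1+1+1+1
19+7+1+1+1+1+1
19+5+3+1+1+1+1
19+3+3+3+1+1+1
17+9+1+1+1+1+1
17+7+3+1+1+1+1
17+5+5+1+1+1+1
17+5+3+3+1+1+1
17+3+3+3+3+1+1
…and 53 more, for 65 total.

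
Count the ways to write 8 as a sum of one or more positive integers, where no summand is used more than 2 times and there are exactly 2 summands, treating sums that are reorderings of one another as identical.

4

The partitions of 8 that satisfy the conditions:
7,1
6,2
5,3
4,4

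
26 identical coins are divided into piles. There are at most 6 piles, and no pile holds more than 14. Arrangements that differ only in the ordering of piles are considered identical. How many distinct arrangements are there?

559

Direct enumeration gives 559 partitions.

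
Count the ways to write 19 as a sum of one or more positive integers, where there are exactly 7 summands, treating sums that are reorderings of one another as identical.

There are too many to list fully; the first 12 (by largest part) are:
13+1+1+1+1+1+1
12+2+1+1+1+1+1
11+3+1+1+1+1+1
11+2+2+1+1+1+1
10+4+1+1+1+1+1
10+3+2+1+1+1+1
10+2+2+2+1+1+1
9+5+1+1+1+1+1
9+4+2+1+1+1+1
9+3+3+1+1+1+1
9+3+2+2+1+1+1
9+2+2+2+2+1+1
…and 53 more, for 65 total.

65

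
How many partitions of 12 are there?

77

Enumerating by decreasing first part gives 77 partitions in all.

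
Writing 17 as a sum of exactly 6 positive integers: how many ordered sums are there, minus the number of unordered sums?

Ordered (compositions into 6 parts): C(16,5) = 4368.
Unordered (partitions into 6 parts): 44.
Difference: 4368 − 44 = 4324.

4324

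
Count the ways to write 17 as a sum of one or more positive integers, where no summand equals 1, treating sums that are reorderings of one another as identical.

66

A partial list (first 12 by largest part):
17
15, 2
14, 3
13, 4
13, 2, 2
12, 5
12, 3, 2
11, 6
11, 4, 2
11, 3, 3
11, 2, 2, 2
10, 7
…and 54 more, for 66 total.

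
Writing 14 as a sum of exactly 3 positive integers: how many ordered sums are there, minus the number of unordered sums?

62

Ordered (compositions into 3 parts): C(13,2) = 78.
Partitions of 14 into exactly 3 parts: 16.
Difference: 78 − 16 = 62.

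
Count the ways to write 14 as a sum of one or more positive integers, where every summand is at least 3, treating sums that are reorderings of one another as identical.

Listing the qualifying partitions of 14:
14
11, 3
10, 4
9, 5
8, 6
8, 3, 3
7, 7
7, 4, 3
6, 5, 3
6, 4, 4
5, 5, 4
5, 3, 3, 3
4, 4, 3, 3

13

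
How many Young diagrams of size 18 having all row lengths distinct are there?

46

A partial list (first 12 by largest part):
18
1+17
2+16
3+15
1+2+15
4+14
1+3+14
5+13
1+4+13
2+3+13
6+12
1+5+12
…and 34 more, for 46 total.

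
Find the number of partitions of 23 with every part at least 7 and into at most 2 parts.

Listing the qualifying partitions of 23:
23
16 + 7
15 + 8
14 + 9
13 + 10
12 + 11

6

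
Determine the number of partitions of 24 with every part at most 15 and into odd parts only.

A full systematic count gives 111.

111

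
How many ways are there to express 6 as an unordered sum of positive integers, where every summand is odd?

4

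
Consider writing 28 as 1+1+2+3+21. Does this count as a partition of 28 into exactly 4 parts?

The parts sum to 28, and the condition 'there are exactly 4 summands' is violated.

No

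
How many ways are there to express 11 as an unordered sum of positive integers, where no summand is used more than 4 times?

44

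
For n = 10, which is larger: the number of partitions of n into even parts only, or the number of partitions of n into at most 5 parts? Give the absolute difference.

Partitions of 10 into even parts only: 7.
Partitions of 10 into at most 5 parts: 30.
|7 − 30| = 23.

23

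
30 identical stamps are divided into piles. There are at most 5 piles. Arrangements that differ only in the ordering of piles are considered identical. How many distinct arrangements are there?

There are 674 such partitions.

674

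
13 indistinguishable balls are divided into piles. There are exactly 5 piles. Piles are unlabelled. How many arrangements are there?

18

The partitions of 13 that satisfy the conditions:
9, 1, 1, 1, 1
8, 2, 1, 1, 1
7, 3, 1, 1, 1
7, 2, 2, 1, 1
6, 4, 1, 1, 1
6, 3, 2, 1, 1
6, 2, 2, 2, 1
5, 5, 1, 1, 1
5, 4, 2, 1, 1
5, 3, 3, 1, 1
5, 3, 2, 2, 1
5, 2, 2, 2, 2
4, 4, 3, 1, 1
4, 4, 2, 2, 1
4, 3, 3, 2, 1
4, 3, 2, 2, 2
3, 3, 3, 3, 1
3, 3, 3, 2, 2
That's 18 in total.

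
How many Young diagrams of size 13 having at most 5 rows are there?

57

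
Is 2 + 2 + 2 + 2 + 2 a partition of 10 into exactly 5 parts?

Yes

The parts sum to 10, and the condition 'there are exactly 5 summands' holds.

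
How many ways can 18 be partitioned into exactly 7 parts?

49

A partial list (first 12 by largest part):
12 + 1 + 1 + 1 + 1 + 1 + 1
11 + 2 + 1 + 1 + 1 + 1 + 1
10 + 3 + 1 + 1 + 1 + 1 + 1
10 + 2 + 2 + 1 + 1 + 1 + 1
9 + 4 + 1 + 1 + 1 + 1 + 1
9 + 3 + 2 + 1 + 1 + 1 + 1
9 + 2 + 2 + 2 + 1 + 1 + 1
8 + 5 + 1 + 1 + 1 + 1 + 1
8 + 4 + 2 + 1 + 1 + 1 + 1
8 + 3 + 3 + 1 + 1 + 1 + 1
8 + 3 + 2 + 2 + 1 + 1 + 1
8 + 2 + 2 + 2 + 2 + 1 + 1
…and 37 more, for 49 total.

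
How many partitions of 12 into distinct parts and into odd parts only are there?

Listing the qualifying partitions of 12:
1 + 11
3 + 9
5 + 7

3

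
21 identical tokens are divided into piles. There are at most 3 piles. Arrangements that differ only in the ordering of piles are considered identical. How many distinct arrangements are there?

48

There are too many to list fully; the first 12 (by largest part) are:
21
20+1
19+2
19+1+1
18+3
18+2+1
17+4
17+3+1
17+2+2
16+5
16+4+1
16+3+2
…and 36 more, for 48 total.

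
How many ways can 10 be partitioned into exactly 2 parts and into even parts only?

They are:
2 + 8
4 + 6

2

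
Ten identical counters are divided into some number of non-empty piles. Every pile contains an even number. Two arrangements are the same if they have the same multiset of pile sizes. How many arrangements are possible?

7

Listing the qualifying partitions of 10:
10
8 + 2
6 + 4
6 + 2 + 2
4 + 4 + 2
4 + 2 + 2 + 2
2 + 2 + 2 + 2 + 2
Counting gives 7.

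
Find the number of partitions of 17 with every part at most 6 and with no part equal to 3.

Direct enumeration gives 73 partitions.

73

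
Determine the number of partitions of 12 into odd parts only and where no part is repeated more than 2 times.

6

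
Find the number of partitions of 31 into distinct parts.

Direct enumeration gives 340 partitions.

340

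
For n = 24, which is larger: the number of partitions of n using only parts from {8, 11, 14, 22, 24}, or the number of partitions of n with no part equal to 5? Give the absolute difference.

1083

Partitions of 24 using only parts from {8, 11, 14, 22, 24}: 2.
Partitions of 24 with no part equal to 5: 1085.
|2 − 1085| = 1083.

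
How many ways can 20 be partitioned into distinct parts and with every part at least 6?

The partitions of 20 that satisfy the conditions:
20
14,6
13,7
12,8
11,9

5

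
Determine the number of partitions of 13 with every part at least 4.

5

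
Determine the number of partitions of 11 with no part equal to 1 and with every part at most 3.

2

The partitions of 11 that satisfy the conditions:
3,3,3,2
3,2,2,2,2
That's 2 in total.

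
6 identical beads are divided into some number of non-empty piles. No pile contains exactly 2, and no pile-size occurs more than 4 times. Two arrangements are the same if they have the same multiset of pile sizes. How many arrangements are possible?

5

Enumerating:
6
5+1
4+1+1
3+3
3+1+1+1
That's 5 in total.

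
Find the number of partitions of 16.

231

Counting exhaustively, 231 partitions satisfy the conditions.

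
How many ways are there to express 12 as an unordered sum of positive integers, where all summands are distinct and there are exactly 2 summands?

Enumerating:
11, 1
10, 2
9, 3
8, 4
7, 5

5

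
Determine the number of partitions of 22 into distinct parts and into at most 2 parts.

11

The partitions of 22 that satisfy the conditions:
22
21,1
20,2
19,3
18,4
17,5
16,6
15,7
14,8
13,9
12,10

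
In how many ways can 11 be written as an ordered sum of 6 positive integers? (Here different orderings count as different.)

Place 5 bars in the 10 internal gaps of a row of 11 dots: C(10,5) = 252.

252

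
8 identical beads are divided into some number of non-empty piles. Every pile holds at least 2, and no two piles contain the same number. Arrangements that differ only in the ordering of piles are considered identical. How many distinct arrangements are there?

They are:
8
6, 2
5, 3

3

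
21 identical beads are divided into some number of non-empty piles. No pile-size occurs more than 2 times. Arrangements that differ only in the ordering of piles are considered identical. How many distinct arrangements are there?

Systematic enumeration (by largest part, then next-largest, …) yields 243.

243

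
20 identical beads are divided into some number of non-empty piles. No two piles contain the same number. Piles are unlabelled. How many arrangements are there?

64

There are too many to list fully; the first 12 (by largest part) are:
20
19,1
18,2
17,3
17,2,1
16,4
16,3,1
15,5
15,4,1
15,3,2
14,6
14,5,1
…and 52 more, for 64 total.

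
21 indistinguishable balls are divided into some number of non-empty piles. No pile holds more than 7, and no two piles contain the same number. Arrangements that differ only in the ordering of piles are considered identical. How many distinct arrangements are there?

5

The partitions of 21 that satisfy the conditions:
3+5+6+7
1+2+5+6+7
1+3+4+6+7
2+3+4+5+7
1+2+3+4+5+6
Counting gives 5.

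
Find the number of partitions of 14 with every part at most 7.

105

Direct enumeration gives 105 partitions.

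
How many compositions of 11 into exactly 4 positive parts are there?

120

Equivalently, choose which 3 of the 10 gaps become plus signs: C(10,3) = 120.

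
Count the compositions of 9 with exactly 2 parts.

Place 1 bars in the 8 internal gaps of a row of 9 dots: C(8,1) = 8.

8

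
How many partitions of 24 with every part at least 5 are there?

There are too many to list fully; the first 12 (by largest part) are:
24
19+5
18+6
17+7
16+8
15+9
14+10
14+5+5
13+11
13+6+5
12+12
12+7+5
…and 14 more, for 26 total.

26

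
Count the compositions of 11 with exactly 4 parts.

120

Place 3 bars in the 10 internal gaps of a row of 11 dots: C(10,3) = 120.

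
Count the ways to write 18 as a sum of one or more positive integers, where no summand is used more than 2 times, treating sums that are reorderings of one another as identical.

There are 135 such partitions.

135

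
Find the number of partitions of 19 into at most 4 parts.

Enumerating by decreasing first part gives 94 partitions in all.

94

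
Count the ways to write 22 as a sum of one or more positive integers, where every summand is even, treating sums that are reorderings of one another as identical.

A partial list (first 12 by largest part):
22
20 + 2
18 + 4
18 + 2 + 2
16 + 6
16 + 4 + 2
16 + 2 + 2 + 2
14 + 8
14 + 6 + 2
14 + 4 + 4
14 + 4 + 2 + 2
14 + 2 + 2 + 2 + 2
…and 44 more, for 56 total.

56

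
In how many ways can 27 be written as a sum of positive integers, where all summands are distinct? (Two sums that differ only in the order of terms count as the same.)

192

Counting exhaustively, 192 partitions satisfy the conditions.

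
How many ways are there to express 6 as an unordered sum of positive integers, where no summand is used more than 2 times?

7

They are:
6
5, 1
4, 2
4, 1, 1
3, 3
3, 2, 1
2, 2, 1, 1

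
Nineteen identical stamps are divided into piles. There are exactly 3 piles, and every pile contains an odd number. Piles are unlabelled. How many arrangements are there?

The partitions of 19 that satisfy the conditions:
17+1+1
15+3+1
13+5+1
13+3+3
11+7+1
11+5+3
9+9+1
9+7+3
9+5+5
7+7+5

10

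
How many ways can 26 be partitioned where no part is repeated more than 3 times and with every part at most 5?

43

A partial list (first 12 by largest part):
3, 4, 4, 5, 5, 5
1, 2, 4, 4, 5, 5, 5
1, 1, 1, 4, 4, 5, 5, 5
1, 3, 3, 4, 5, 5, 5
2, 2, 3, 4, 5, 5, 5
1, 1, 2, 3, 4, 5, 5, 5
1, 2, 2, 2, 4, 5, 5, 5
1, 1, 1, 2, 2, 4, 5, 5, 5
2, 3, 3, 3, 5, 5, 5
1, 1, 3, 3, 3, 5, 5, 5
1, 2, 2, 3, 3, 5, 5, 5
1, 1, 1, 2, 3, 3, 5, 5, 5
…and 31 more, for 43 total.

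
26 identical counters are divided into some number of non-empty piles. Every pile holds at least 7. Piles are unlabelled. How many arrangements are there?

13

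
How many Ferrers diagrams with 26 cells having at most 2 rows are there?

14

Listing the qualifying partitions of 26:
26
25 + 1
24 + 2
23 + 3
22 + 4
21 + 5
20 + 6
19 + 7
18 + 8
17 + 9
16 + 10
15 + 11
14 + 12
13 + 13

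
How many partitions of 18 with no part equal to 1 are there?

A full systematic count gives 88.

88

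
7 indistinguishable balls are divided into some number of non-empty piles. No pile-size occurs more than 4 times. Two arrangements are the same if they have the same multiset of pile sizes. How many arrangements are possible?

They are:
7
6 + 1
5 + 2
5 + 1 + 1
4 + 3
4 + 2 + 1
4 + 1 + 1 + 1
3 + 3 + 1
3 + 2 + 2
3 + 2 + 1 + 1
3 + 1 + 1 + 1 + 1
2 + 2 + 2 + 1
2 + 2 + 1 + 1 + 1

13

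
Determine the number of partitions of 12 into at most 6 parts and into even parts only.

11

The partitions of 12 that satisfy the conditions:
12
2 + 10
4 + 8
2 + 2 + 8
6 + 6
2 + 4 + 6
2 + 2 + 2 + 6
4 + 4 + 4
2 + 2 + 4 + 4
2 + 2 + 2 + 2 + 4
2 + 2 + 2 + 2 + 2 + 2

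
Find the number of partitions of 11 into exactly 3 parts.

10

The partitions of 11 that satisfy the conditions:
9 + 1 + 1
8 + 2 + 1
7 + 3 + 1
7 + 2 + 2
6 + 4 + 1
6 + 3 + 2
5 + 5 + 1
5 + 4 + 2
5 + 3 + 3
4 + 4 + 3
That's 10 in total.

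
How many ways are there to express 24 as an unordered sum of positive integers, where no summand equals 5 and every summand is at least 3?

Direct enumeration gives 71 partitions.

71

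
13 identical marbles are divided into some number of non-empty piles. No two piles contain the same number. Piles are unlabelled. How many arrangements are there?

Listing the qualifying partitions of 13:
13
12, 1
11, 2
10, 3
10, 2, 1
9, 4
9, 3, 1
8, 5
8, 4, 1
8, 3, 2
7, 6
7, 5, 1
7, 4, 2
7, 3, 2, 1
6, 5, 2
6, 4, 3
6, 4, 2, 1
5, 4, 3, 1

18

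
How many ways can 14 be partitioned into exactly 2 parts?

7

Enumerating:
13, 1
12, 2
11, 3
10, 4
9, 5
8, 6
7, 7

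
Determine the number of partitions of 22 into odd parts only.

Counting exhaustively, 89 partitions satisfy the conditions.

89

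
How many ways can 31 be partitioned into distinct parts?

Direct enumeration gives 340 partitions.

340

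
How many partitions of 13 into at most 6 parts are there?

71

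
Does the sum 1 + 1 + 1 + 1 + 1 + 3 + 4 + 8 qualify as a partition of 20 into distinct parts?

The parts sum to 20, and the condition 'all summands are distinct' is violated.

No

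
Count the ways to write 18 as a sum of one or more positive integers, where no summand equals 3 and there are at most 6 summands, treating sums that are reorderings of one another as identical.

115

Enumerating by decreasing first part gives 115 partitions in all.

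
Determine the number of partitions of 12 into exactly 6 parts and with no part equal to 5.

9

Listing the qualifying partitions of 12:
7, 1, 1, 1, 1, 1
6, 2, 1, 1, 1, 1
4, 4, 1, 1, 1, 1
4, 3, 2, 1, 1, 1
4, 2, 2, 2, 1, 1
3, 3, 3, 1, 1, 1
3, 3, 2, 2, 1, 1
3, 2, 2, 2, 2, 1
2, 2, 2, 2, 2, 2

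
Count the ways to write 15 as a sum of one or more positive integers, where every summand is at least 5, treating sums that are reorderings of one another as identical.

Enumerating:
15
10, 5
9, 6
8, 7
5, 5, 5

5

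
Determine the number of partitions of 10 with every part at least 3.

5

Listing the qualifying partitions of 10:
10
3,7
4,6
5,5
3,3,4
Counting gives 5.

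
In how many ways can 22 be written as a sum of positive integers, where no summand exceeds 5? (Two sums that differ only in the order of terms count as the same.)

255

There are 255 such partitions.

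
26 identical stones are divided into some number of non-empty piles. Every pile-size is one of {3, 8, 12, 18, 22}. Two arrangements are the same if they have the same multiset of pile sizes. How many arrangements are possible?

Listing the qualifying partitions of 26:
8, 18
3, 3, 8, 12
3, 3, 3, 3, 3, 3, 8
Counting gives 3.

3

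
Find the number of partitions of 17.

Enumerating by decreasing first part gives 297 partitions in all.

297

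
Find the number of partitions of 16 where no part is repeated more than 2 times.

Enumerating by decreasing first part gives 89 partitions in all.

89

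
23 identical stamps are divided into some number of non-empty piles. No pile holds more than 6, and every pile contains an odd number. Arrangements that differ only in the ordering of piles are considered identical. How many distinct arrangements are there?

25

Listing the qualifying partitions of 23:
5 + 5 + 5 + 5 + 3
5 + 5 + 5 + 5 + 1 + 1 + 1
5 + 5 + 5 + 3 + 3 + 1 + 1
5 + 5 + 5 + 3 + 1 + 1 + 1 + 1 + 1
5 + 5 + 5 + 1 + 1 + 1 + 1 + 1 + 1 + 1 + 1
5 + 5 + 3 + 3 + 3 + 3 + 1
5 + 5 + 3 + 3 + 3 + 1 + 1 + 1 + 1
5 + 5 + 3 + 3 + 1 + 1 + 1 + 1 + 1 + 1 + 1
5 + 5 + 3 + 1 + 1 + 1 + 1 + 1 + 1 + 1 + 1 + 1 + 1
5 + 5 + 1 + 1 + 1 + 1 + 1 + 1 + 1 + 1 + 1 + 1 + 1 + 1 + 1
5 + 3 + 3 + 3 + 3 + 3 + 3
5 + 3 + 3 + 3 + 3 + 3 + 1 + 1 + 1
5 + 3 + 3 + 3 + 3 + 1 + 1 + 1 + 1 + 1 + 1
5 + 3 + 3 + 3 + 1 + 1 + 1 + 1 + 1 + 1 + 1 + 1 + 1
5 + 3 + 3 + 1 + 1 + 1 + 1 + 1 + 1 + 1 + 1 + 1 + 1 + 1 + 1
5 + 3 + 1 + 1 + 1 + 1 + 1 + 1 + 1 + 1 + 1 + 1 + 1 + 1 + 1 + 1 + 1
5 + 1 + 1 + 1 + 1 + 1 + 1 + 1 + 1 + 1 + 1 + 1 + 1 + 1 + 1 + 1 + 1 + 1 + 1
3 + 3 + 3 + 3 + 3 + 3 + 3 + 1 + 1
3 + 3 + 3 + 3 + 3 + 3 + 1 + 1 + 1 + 1 + 1
3 + 3 + 3 + 3 + 3 + 1 + 1 + 1 + 1 + 1 + 1 + 1 + 1
3 + 3 + 3 + 3 + 1 + 1 + 1 + 1 + 1 + 1 + 1 + 1 + 1 + 1 + 1
3 + 3 + 3 + 1 + 1 + 1 + 1 + 1 + 1 + 1 + 1 + 1 + 1 + 1 + 1 + 1 + 1
3 + 3 + 1 + 1 + 1 + 1 + 1 + 1 + 1 + 1 + 1 + 1 + 1 + 1 + 1 + 1 + 1 + 1 + 1
3 + 1 + 1 + 1 + 1 + 1 + 1 + 1 + 1 + 1 + 1 + 1 + 1 + 1 + 1 + 1 + 1 + 1 + 1 + 1 + 1
1 + 1 + 1 + 1 + 1 + 1 + 1 + 1 + 1 + 1 + 1 + 1 + 1 + 1 + 1 + 1 + 1 + 1 + 1 + 1 + 1 + 1 + 1
That's 25 in total.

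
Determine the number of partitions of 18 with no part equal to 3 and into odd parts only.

The partitions of 18 that satisfy the conditions:
17+1
15+1+1+1
13+5
13+1+1+1+1+1
11+7
11+5+1+1
11+1+1+1+1+1+1+1
9+9
9+7+1+1
9+5+1+1+1+1
9+1+1+1+1+1+1+1+1+1
7+7+1+1+1+1
7+5+5+1
7+5+1+1+1+1+1+1
7+1+1+1+1+1+1+1+1+1+1+1
5+5+5+1+1+1
5+5+1+1+1+1+1+1+1+1
5+1+1+1+1+1+1+1+1+1+1+1+1+1
1+1+1+1+1+1+1+1+1+1+1+1+1+1+1+1+1+1

19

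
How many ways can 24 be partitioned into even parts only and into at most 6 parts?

58

There are too many to list fully; the first 12 (by largest part) are:
24
2,22
4,20
2,2,20
6,18
2,4,18
2,2,2,18
8,16
2,6,16
4,4,16
2,2,4,16
2,2,2,2,16
…and 46 more, for 58 total.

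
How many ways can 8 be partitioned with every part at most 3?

They are:
3, 3, 2
3, 3, 1, 1
3, 2, 2, 1
3, 2, 1, 1, 1
3, 1, 1, 1, 1, 1
2, 2, 2, 2
2, 2, 2, 1, 1
2, 2, 1, 1, 1, 1
2, 1, 1, 1, 1, 1, 1
1, 1, 1, 1, 1, 1, 1, 1
Counting gives 10.

10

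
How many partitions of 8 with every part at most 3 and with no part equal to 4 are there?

10

They are:
3+3+2
3+3+1+1
3+2+2+1
3+2+1+1+1
3+1+1+1+1+1
2+2+2+2
2+2+2+1+1
2+2+1+1+1+1
2+1+1+1+1+1+1
1+1+1+1+1+1+1+1
That's 10 in total.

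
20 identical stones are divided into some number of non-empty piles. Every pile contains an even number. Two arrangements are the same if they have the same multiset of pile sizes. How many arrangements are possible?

A partial list (first 12 by largest part):
20
18,2
16,4
16,2,2
14,6
14,4,2
14,2,2,2
12,8
12,6,2
12,4,4
12,4,2,2
12,2,2,2,2
…and 30 more, for 42 total.

42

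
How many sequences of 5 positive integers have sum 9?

By stars and bars with positive parts, the count is C(8,4) = 70.

70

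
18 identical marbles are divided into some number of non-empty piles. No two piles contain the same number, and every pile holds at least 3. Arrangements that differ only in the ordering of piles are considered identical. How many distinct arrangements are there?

The partitions of 18 that satisfy the conditions:
18
3,15
4,14
5,13
6,12
7,11
3,4,11
8,10
3,5,10
3,6,9
4,5,9
3,7,8
4,6,8
5,6,7
3,4,5,6
That's 15 in total.

15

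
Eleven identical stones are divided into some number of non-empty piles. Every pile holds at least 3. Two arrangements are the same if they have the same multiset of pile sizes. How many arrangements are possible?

The partitions of 11 that satisfy the conditions:
11
8+3
7+4
6+5
5+3+3
4+4+3
That's 6 in total.

6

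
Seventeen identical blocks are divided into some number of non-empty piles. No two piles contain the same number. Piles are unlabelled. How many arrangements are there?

38

A partial list (first 12 by largest part):
17
1, 16
2, 15
3, 14
1, 2, 14
4, 13
1, 3, 13
5, 12
1, 4, 12
2, 3, 12
6, 11
1, 5, 11
…and 26 more, for 38 total.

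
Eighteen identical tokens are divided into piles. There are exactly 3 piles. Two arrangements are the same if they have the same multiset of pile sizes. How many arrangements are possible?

27

A partial list (first 12 by largest part):
16, 1, 1
15, 2, 1
14, 3, 1
14, 2, 2
13, 4, 1
13, 3, 2
12, 5, 1
12, 4, 2
12, 3, 3
11, 6, 1
11, 5, 2
11, 4, 3
…and 15 more, for 27 total.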